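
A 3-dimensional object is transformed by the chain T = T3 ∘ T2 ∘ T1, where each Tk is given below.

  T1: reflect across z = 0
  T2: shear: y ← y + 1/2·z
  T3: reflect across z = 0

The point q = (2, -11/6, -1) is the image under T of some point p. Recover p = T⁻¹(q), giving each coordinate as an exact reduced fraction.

p = (2, -7/3, -1)

T1 = [1 0 0 0; 0 1 0 0; 0 0 -1 0; 0 0 0 1]
T2·T1 = [1 0 0 0; 0 1 -1/2 0; 0 0 -1 0; 0 0 0 1]
T3·…·T1 = [1 0 0 0; 0 1 -1/2 0; 0 0 1 0; 0 0 0 1]
det M = 1; M⁻¹ = [1 0 0 0; 0 1 1/2 0; 0 0 1 0; 0 0 0 1]
M⁻¹ · (2, -11/6, -1)ᵀ = (2, -7/3, -1)ᵀ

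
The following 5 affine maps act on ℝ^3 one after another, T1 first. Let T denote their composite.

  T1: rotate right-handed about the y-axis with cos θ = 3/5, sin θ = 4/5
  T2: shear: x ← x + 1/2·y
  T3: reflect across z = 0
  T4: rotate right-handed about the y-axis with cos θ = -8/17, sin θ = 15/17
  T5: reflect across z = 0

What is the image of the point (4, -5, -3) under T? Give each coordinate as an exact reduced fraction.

T(p) = (95/17, -5, 5/34)

T1 rotate right-handed about the y-axis with cos θ = 3/5, sin θ = 4/5: (4, -5, -3) → (0, -5, -5)
T2 shear: x ← x + 1/2·y: (0, -5, -5) → (-5/2, -5, -5)
T3 reflect across z = 0: (-5/2, -5, -5) → (-5/2, -5, 5)
T4 rotate right-handed about the y-axis with cos θ = -8/17, sin θ = 15/17: (-5/2, -5, 5) → (95/17, -5, -5/34)
T5 reflect across z = 0: (95/17, -5, -5/34) → (95/17, -5, 5/34)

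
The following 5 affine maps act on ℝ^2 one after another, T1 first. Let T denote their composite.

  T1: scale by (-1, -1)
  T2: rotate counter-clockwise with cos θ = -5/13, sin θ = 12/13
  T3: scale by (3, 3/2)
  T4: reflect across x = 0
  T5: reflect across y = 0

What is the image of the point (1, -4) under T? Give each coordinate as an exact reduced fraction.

T1 scale by (-1, -1): (1, -4) → (-1, 4)
T2 rotate counter-clockwise with cos θ = -5/13, sin θ = 12/13: (-1, 4) → (-43/13, -32/13)
T3 scale by (3, 3/2): (-43/13, -32/13) → (-129/13, -48/13)
T4 reflect across x = 0: (-129/13, -48/13) → (129/13, -48/13)
T5 reflect across y = 0: (129/13, -48/13) → (129/13, 48/13)

T(p) = (129/13, 48/13)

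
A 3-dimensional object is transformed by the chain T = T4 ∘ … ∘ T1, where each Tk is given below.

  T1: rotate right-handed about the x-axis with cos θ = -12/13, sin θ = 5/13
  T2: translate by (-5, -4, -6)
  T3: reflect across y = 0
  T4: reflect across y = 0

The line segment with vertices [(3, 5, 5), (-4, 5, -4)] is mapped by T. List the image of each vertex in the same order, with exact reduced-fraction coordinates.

image vertices: (-2, -137/13, -113/13), (-9, -92/13, -5/13)

T1 rotate right-handed about the x-axis with cos θ = -12/13, sin θ = 5/13: (3, 5, 5) → (3, -85/13, -35/13); (-4, 5, -4) → (-4, -40/13, 73/13)
T2 translate by (-5, -4, -6): (3, -85/13, -35/13) → (-2, -137/13, -113/13); (-4, -40/13, 73/13) → (-9, -92/13, -5/13)
T3 reflect across y = 0: (-2, -137/13, -113/13) → (-2, 137/13, -113/13); (-9, -92/13, -5/13) → (-9, 92/13, -5/13)
T4 reflect across y = 0: (-2, 137/13, -113/13) → (-2, -137/13, -113/13); (-9, 92/13, -5/13) → (-9, -92/13, -5/13)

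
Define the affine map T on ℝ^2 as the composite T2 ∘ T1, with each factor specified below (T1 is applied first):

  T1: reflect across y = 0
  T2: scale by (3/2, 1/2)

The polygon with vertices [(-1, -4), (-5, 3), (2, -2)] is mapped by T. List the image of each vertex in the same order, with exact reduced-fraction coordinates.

T1 reflect across y = 0: (-1, -4) → (-1, 4); (-5, 3) → (-5, -3); (2, -2) → (2, 2)
T2 scale by (3/2, 1/2): (-1, 4) → (-3/2, 2); (-5, -3) → (-15/2, -3/2); (2, 2) → (3, 1)

image vertices: (-3/2, 2), (-15/2, -3/2), (3, 1)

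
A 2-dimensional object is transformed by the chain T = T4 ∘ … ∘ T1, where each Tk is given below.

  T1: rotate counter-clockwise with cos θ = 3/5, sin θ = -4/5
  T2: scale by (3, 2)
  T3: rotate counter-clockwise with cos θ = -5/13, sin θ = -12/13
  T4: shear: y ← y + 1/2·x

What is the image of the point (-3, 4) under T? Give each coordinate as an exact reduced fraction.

T(p) = (471/65, -513/130)

T1 rotate counter-clockwise with cos θ = 3/5, sin θ = -4/5: (-3, 4) → (7/5, 24/5)
T2 scale by (3, 2): (7/5, 24/5) → (21/5, 48/5)
T3 rotate counter-clockwise with cos θ = -5/13, sin θ = -12/13: (21/5, 48/5) → (471/65, -492/65)
T4 shear: y ← y + 1/2·x: (471/65, -492/65) → (471/65, -513/130)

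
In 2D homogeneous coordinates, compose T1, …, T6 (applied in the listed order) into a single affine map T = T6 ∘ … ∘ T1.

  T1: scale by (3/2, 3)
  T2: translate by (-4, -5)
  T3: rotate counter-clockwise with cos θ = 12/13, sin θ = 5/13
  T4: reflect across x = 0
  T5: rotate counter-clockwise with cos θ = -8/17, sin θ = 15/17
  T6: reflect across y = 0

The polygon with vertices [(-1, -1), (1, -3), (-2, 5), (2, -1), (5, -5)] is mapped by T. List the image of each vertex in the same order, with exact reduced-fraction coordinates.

image vertices: (253/34, -106/17), (6055/442, -844/221), (-2347/221, -1330/221), (1739/221, -388/221), (8947/442, 350/221)

T1 scale by (3/2, 3): (-1, -1) → (-3/2, -3); (1, -3) → (3/2, -9); (-2, 5) → (-3, 15); (2, -1) → (3, -3); (5, -5) → (15/2, -15)
T2 translate by (-4, -5): (-3/2, -3) → (-11/2, -8); (3/2, -9) → (-5/2, -14); (-3, 15) → (-7, 10); (3, -3) → (-1, -8); (15/2, -15) → (7/2, -20)
T3 rotate counter-clockwise with cos θ = 12/13, sin θ = 5/13: (-11/2, -8) → (-2, -19/2); (-5/2, -14) → (40/13, -361/26); (-7, 10) → (-134/13, 85/13); (-1, -8) → (28/13, -101/13); (7/2, -20) → (142/13, -445/26)
T4 reflect across x = 0: (-2, -19/2) → (2, -19/2); (40/13, -361/26) → (-40/13, -361/26); (-134/13, 85/13) → (134/13, 85/13); (28/13, -101/13) → (-28/13, -101/13); (142/13, -445/26) → (-142/13, -445/26)
T5 rotate counter-clockwise with cos θ = -8/17, sin θ = 15/17: (2, -19/2) → (253/34, 106/17); (-40/13, -361/26) → (6055/442, 844/221); (134/13, 85/13) → (-2347/221, 1330/221); (-28/13, -101/13) → (1739/221, 388/221); (-142/13, -445/26) → (8947/442, -350/221)
T6 reflect across y = 0: (253/34, 106/17) → (253/34, -106/17); (6055/442, 844/221) → (6055/442, -844/221); (-2347/221, 1330/221) → (-2347/221, -1330/221); (1739/221, 388/221) → (1739/221, -388/221); (8947/442, -350/221) → (8947/442, 350/221)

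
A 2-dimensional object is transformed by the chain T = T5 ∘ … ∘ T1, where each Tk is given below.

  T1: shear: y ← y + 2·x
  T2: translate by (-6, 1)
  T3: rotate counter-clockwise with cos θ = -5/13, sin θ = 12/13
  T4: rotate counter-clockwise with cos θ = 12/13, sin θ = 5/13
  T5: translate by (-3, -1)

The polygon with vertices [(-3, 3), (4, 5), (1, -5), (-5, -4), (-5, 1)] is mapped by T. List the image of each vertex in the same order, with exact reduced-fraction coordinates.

T1 shear: y ← y + 2·x: (-3, 3) → (-3, -3); (4, 5) → (4, 13); (1, -5) → (1, -3); (-5, -4) → (-5, -14); (-5, 1) → (-5, -9)
T2 translate by (-6, 1): (-3, -3) → (-9, -2); (4, 13) → (-2, 14); (1, -3) → (-5, -2); (-5, -14) → (-11, -13); (-5, -9) → (-11, -8)
T3 rotate counter-clockwise with cos θ = -5/13, sin θ = 12/13: (-9, -2) → (69/13, -98/13); (-2, 14) → (-158/13, -94/13); (-5, -2) → (49/13, -50/13); (-11, -13) → (211/13, -67/13); (-11, -8) → (151/13, -92/13)
T4 rotate counter-clockwise with cos θ = 12/13, sin θ = 5/13: (69/13, -98/13) → (1318/169, -831/169); (-158/13, -94/13) → (-1426/169, -1918/169); (49/13, -50/13) → (838/169, -355/169); (211/13, -67/13) → (2867/169, 251/169); (151/13, -92/13) → (2272/169, -349/169)
T5 translate by (-3, -1): (1318/169, -831/169) → (811/169, -1000/169); (-1426/169, -1918/169) → (-1933/169, -2087/169); (838/169, -355/169) → (331/169, -524/169); (2867/169, 251/169) → (2360/169, 82/169); (2272/169, -349/169) → (1765/169, -518/169)

image vertices: (811/169, -1000/169), (-1933/169, -2087/169), (331/169, -524/169), (2360/169, 82/169), (1765/169, -518/169)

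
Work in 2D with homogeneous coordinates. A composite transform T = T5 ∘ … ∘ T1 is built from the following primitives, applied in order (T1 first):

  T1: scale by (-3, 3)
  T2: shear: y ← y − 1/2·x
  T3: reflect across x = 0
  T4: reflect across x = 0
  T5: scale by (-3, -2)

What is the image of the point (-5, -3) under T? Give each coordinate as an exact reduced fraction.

T(p) = (-45, 33)

T1 scale by (-3, 3): (-5, -3) → (15, -9)
T2 shear: y ← y − 1/2·x: (15, -9) → (15, -33/2)
T3 reflect across x = 0: (15, -33/2) → (-15, -33/2)
T4 reflect across x = 0: (-15, -33/2) → (15, -33/2)
T5 scale by (-3, -2): (15, -33/2) → (-45, 33)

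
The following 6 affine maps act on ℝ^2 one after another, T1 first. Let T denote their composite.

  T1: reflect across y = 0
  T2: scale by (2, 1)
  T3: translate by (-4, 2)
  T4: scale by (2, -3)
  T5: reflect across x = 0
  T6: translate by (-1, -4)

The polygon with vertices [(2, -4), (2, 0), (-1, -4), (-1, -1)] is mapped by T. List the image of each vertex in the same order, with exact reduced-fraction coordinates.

T1 reflect across y = 0: (2, -4) → (2, 4); (2, 0) → (2, 0); (-1, -4) → (-1, 4); (-1, -1) → (-1, 1)
T2 scale by (2, 1): (2, 4) → (4, 4); (2, 0) → (4, 0); (-1, 4) → (-2, 4); (-1, 1) → (-2, 1)
T3 translate by (-4, 2): (4, 4) → (0, 6); (4, 0) → (0, 2); (-2, 4) → (-6, 6); (-2, 1) → (-6, 3)
T4 scale by (2, -3): (0, 6) → (0, -18); (0, 2) → (0, -6); (-6, 6) → (-12, -18); (-6, 3) → (-12, -9)
T5 reflect across x = 0: (0, -18) → (0, -18); (0, -6) → (0, -6); (-12, -18) → (12, -18); (-12, -9) → (12, -9)
T6 translate by (-1, -4): (0, -18) → (-1, -22); (0, -6) → (-1, -10); (12, -18) → (11, -22); (12, -9) → (11, -13)

image vertices: (-1, -22), (-1, -10), (11, -22), (11, -13)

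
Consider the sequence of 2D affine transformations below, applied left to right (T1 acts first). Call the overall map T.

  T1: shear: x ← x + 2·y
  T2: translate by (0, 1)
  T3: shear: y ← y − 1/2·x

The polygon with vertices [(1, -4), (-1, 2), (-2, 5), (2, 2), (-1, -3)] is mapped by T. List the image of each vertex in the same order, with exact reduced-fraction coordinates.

image vertices: (-7, 1/2), (3, 3/2), (8, 2), (6, 0), (-7, 3/2)

T1 shear: x ← x + 2·y: (1, -4) → (-7, -4); (-1, 2) → (3, 2); (-2, 5) → (8, 5); (2, 2) → (6, 2); (-1, -3) → (-7, -3)
T2 translate by (0, 1): (-7, -4) → (-7, -3); (3, 2) → (3, 3); (8, 5) → (8, 6); (6, 2) → (6, 3); (-7, -3) → (-7, -2)
T3 shear: y ← y − 1/2·x: (-7, -3) → (-7, 1/2); (3, 3) → (3, 3/2); (8, 6) → (8, 2); (6, 3) → (6, 0); (-7, -2) → (-7, 3/2)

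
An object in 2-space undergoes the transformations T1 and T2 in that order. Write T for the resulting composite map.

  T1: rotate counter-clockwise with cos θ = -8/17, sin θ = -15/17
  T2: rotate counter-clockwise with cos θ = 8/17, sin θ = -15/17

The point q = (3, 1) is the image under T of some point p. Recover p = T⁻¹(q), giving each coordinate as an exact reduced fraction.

p = (-3, -1)

T1 = [-8/17 15/17 0; -15/17 -8/17 0; 0 0 1]
T2·T1 = [-1 0 0; 0 -1 0; 0 0 1]
det M = 1; M⁻¹ = [-1 0 0; 0 -1 0; 0 0 1]
M⁻¹ · (3, 1)ᵀ = (-3, -1)ᵀ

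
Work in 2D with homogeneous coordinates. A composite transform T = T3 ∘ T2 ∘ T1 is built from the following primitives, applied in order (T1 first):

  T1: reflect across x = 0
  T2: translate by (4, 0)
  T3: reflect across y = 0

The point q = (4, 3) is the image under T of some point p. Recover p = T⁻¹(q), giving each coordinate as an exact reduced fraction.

p = (0, -3)

T1 = [-1 0 0; 0 1 0; 0 0 1]
T2·T1 = [-1 0 4; 0 1 0; 0 0 1]
T3·…·T1 = [-1 0 4; 0 -1 0; 0 0 1]
det M = 1; M⁻¹ = [-1 0 4; 0 -1 0; 0 0 1]
M⁻¹ · (4, 3)ᵀ = (0, -3)ᵀ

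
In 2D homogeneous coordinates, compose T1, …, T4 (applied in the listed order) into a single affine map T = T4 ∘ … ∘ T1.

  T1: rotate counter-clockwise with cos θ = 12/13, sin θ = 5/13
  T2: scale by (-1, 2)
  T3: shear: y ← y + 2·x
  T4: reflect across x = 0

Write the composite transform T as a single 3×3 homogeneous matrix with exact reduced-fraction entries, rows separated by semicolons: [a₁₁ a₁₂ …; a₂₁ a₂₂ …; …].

T1 = [12/13 -5/13 0; 5/13 12/13 0; 0 0 1]
T2·T1 = [-12/13 5/13 0; 10/13 24/13 0; 0 0 1]
T3·…·T1 = [-12/13 5/13 0; -14/13 34/13 0; 0 0 1]
T4·…·T1 = [12/13 -5/13 0; -14/13 34/13 0; 0 0 1]

T = [12/13 -5/13 0; -14/13 34/13 0; 0 0 1]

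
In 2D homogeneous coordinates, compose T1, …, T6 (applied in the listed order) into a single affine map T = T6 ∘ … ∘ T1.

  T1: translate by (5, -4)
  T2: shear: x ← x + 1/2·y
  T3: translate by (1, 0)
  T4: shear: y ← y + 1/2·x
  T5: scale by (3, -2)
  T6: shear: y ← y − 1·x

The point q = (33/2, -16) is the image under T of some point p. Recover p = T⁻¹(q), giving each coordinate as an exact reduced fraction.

T1 = [1 0 5; 0 1 -4; 0 0 1]
T2·T1 = [1 1/2 3; 0 1 -4; 0 0 1]
T3·…·T1 = [1 1/2 4; 0 1 -4; 0 0 1]
T4·…·T1 = [1 1/2 4; 1/2 5/4 -2; 0 0 1]
T5·…·T1 = [3 3/2 12; -1 -5/2 4; 0 0 1]
T6·…·T1 = [3 3/2 12; -4 -4 -8; 0 0 1]
det M = -6; M⁻¹ = [2/3 1/4 -6; -2/3 -1/2 4; 0 0 1]
M⁻¹ · (33/2, -16)ᵀ = (1, 1)ᵀ

p = (1, 1)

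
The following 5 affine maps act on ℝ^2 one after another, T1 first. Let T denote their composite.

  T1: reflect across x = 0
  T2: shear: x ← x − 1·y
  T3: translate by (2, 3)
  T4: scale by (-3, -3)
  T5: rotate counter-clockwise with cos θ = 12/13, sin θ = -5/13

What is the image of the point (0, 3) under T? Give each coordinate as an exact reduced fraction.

T1 reflect across x = 0: (0, 3) → (0, 3)
T2 shear: x ← x − 1·y: (0, 3) → (-3, 3)
T3 translate by (2, 3): (-3, 3) → (-1, 6)
T4 scale by (-3, -3): (-1, 6) → (3, -18)
T5 rotate counter-clockwise with cos θ = 12/13, sin θ = -5/13: (3, -18) → (-54/13, -231/13)

T(p) = (-54/13, -231/13)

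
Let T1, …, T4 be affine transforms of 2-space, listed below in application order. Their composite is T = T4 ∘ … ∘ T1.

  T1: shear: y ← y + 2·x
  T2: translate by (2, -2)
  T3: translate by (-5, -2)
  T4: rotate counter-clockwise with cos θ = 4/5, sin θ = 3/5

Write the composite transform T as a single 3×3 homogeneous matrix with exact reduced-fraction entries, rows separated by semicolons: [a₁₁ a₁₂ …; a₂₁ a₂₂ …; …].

T1 = [1 0 0; 2 1 0; 0 0 1]
T2·T1 = [1 0 2; 2 1 -2; 0 0 1]
T3·…·T1 = [1 0 -3; 2 1 -4; 0 0 1]
T4·…·T1 = [-2/5 -3/5 0; 11/5 4/5 -5; 0 0 1]

T = [-2/5 -3/5 0; 11/5 4/5 -5; 0 0 1]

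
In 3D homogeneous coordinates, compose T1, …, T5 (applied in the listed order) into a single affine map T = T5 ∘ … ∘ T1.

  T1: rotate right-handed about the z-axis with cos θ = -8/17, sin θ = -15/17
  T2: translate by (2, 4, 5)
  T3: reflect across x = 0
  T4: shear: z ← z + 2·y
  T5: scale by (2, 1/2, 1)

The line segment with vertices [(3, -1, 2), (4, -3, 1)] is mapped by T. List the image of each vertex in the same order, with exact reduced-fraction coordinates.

T1 rotate right-handed about the z-axis with cos θ = -8/17, sin θ = -15/17: (3, -1, 2) → (-39/17, -37/17, 2); (4, -3, 1) → (-77/17, -36/17, 1)
T2 translate by (2, 4, 5): (-39/17, -37/17, 2) → (-5/17, 31/17, 7); (-77/17, -36/17, 1) → (-43/17, 32/17, 6)
T3 reflect across x = 0: (-5/17, 31/17, 7) → (5/17, 31/17, 7); (-43/17, 32/17, 6) → (43/17, 32/17, 6)
T4 shear: z ← z + 2·y: (5/17, 31/17, 7) → (5/17, 31/17, 181/17); (43/17, 32/17, 6) → (43/17, 32/17, 166/17)
T5 scale by (2, 1/2, 1): (5/17, 31/17, 181/17) → (10/17, 31/34, 181/17); (43/17, 32/17, 166/17) → (86/17, 16/17, 166/17)

image vertices: (10/17, 31/34, 181/17), (86/17, 16/17, 166/17)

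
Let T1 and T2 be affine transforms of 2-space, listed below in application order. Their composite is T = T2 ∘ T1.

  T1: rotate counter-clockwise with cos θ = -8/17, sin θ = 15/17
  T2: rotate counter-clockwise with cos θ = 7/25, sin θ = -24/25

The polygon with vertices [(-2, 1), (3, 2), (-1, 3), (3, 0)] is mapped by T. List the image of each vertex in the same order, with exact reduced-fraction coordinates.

T1 rotate counter-clockwise with cos θ = -8/17, sin θ = 15/17: (-2, 1) → (1/17, -38/17); (3, 2) → (-54/17, 29/17); (-1, 3) → (-37/17, -39/17); (3, 0) → (-24/17, 45/17)
T2 rotate counter-clockwise with cos θ = 7/25, sin θ = -24/25: (1/17, -38/17) → (-181/85, -58/85); (-54/17, 29/17) → (318/425, 1499/425); (-37/17, -39/17) → (-239/85, 123/85); (-24/17, 45/17) → (912/425, 891/425)

image vertices: (-181/85, -58/85), (318/425, 1499/425), (-239/85, 123/85), (912/425, 891/425)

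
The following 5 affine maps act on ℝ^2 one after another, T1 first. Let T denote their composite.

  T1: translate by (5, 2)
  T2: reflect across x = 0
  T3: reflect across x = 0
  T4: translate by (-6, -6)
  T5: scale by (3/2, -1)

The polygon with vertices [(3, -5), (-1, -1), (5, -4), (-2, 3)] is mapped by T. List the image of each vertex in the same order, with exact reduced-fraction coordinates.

T1 translate by (5, 2): (3, -5) → (8, -3); (-1, -1) → (4, 1); (5, -4) → (10, -2); (-2, 3) → (3, 5)
T2 reflect across x = 0: (8, -3) → (-8, -3); (4, 1) → (-4, 1); (10, -2) → (-10, -2); (3, 5) → (-3, 5)
T3 reflect across x = 0: (-8, -3) → (8, -3); (-4, 1) → (4, 1); (-10, -2) → (10, -2); (-3, 5) → (3, 5)
T4 translate by (-6, -6): (8, -3) → (2, -9); (4, 1) → (-2, -5); (10, -2) → (4, -8); (3, 5) → (-3, -1)
T5 scale by (3/2, -1): (2, -9) → (3, 9); (-2, -5) → (-3, 5); (4, -8) → (6, 8); (-3, -1) → (-9/2, 1)

image vertices: (3, 9), (-3, 5), (6, 8), (-9/2, 1)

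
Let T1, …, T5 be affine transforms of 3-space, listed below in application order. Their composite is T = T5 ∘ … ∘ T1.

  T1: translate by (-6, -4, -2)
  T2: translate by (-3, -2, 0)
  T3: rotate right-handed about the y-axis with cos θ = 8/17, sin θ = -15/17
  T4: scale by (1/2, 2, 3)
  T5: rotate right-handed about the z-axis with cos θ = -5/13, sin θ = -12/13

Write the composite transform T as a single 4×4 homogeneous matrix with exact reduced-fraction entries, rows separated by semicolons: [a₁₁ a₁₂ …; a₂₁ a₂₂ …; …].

T1 = [1 0 0 -6; 0 1 0 -4; 0 0 1 -2; 0 0 0 1]
T2·T1 = [1 0 0 -9; 0 1 0 -6; 0 0 1 -2; 0 0 0 1]
T3·…·T1 = [8/17 0 -15/17 -42/17; 0 1 0 -6; 15/17 0 8/17 -151/17; 0 0 0 1]
T4·…·T1 = [4/17 0 -15/34 -21/17; 0 2 0 -12; 45/17 0 24/17 -453/17; 0 0 0 1]
T5·…·T1 = [-20/221 24/13 75/442 -2343/221; -48/221 -10/13 90/221 1272/221; 45/17 0 24/17 -453/17; 0 0 0 1]

T = [-20/221 24/13 75/442 -2343/221; -48/221 -10/13 90/221 1272/221; 45/17 0 24/17 -453/17; 0 0 0 1]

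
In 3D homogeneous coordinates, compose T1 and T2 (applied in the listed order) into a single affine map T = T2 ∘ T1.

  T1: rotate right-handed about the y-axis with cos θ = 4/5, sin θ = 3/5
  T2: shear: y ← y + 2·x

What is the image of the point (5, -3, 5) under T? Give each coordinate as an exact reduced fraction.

T1 rotate right-handed about the y-axis with cos θ = 4/5, sin θ = 3/5: (5, -3, 5) → (7, -3, 1)
T2 shear: y ← y + 2·x: (7, -3, 1) → (7, 11, 1)

T(p) = (7, 11, 1)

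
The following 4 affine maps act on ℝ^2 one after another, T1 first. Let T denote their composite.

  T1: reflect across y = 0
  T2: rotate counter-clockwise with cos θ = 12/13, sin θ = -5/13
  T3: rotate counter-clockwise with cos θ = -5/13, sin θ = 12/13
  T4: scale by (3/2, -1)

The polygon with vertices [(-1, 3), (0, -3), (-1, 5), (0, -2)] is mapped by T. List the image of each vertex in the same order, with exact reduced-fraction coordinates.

image vertices: (9/2, 1), (-9/2, 0), (15/2, 1), (-3, 0)

T1 reflect across y = 0: (-1, 3) → (-1, -3); (0, -3) → (0, 3); (-1, 5) → (-1, -5); (0, -2) → (0, 2)
T2 rotate counter-clockwise with cos θ = 12/13, sin θ = -5/13: (-1, -3) → (-27/13, -31/13); (0, 3) → (15/13, 36/13); (-1, -5) → (-37/13, -55/13); (0, 2) → (10/13, 24/13)
T3 rotate counter-clockwise with cos θ = -5/13, sin θ = 12/13: (-27/13, -31/13) → (3, -1); (15/13, 36/13) → (-3, 0); (-37/13, -55/13) → (5, -1); (10/13, 24/13) → (-2, 0)
T4 scale by (3/2, -1): (3, -1) → (9/2, 1); (-3, 0) → (-9/2, 0); (5, -1) → (15/2, 1); (-2, 0) → (-3, 0)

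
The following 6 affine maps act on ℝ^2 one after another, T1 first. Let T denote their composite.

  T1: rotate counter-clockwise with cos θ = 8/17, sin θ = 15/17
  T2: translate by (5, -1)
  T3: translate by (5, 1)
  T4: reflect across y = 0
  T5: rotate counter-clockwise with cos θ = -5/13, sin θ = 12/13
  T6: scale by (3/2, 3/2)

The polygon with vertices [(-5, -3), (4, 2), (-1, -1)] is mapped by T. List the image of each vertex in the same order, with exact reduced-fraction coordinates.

T1 rotate counter-clockwise with cos θ = 8/17, sin θ = 15/17: (-5, -3) → (5/17, -99/17); (4, 2) → (2/17, 76/17); (-1, -1) → (7/17, -23/17)
T2 translate by (5, -1): (5/17, -99/17) → (90/17, -116/17); (2/17, 76/17) → (87/17, 59/17); (7/17, -23/17) → (92/17, -40/17)
T3 translate by (5, 1): (90/17, -116/17) → (175/17, -99/17); (87/17, 59/17) → (172/17, 76/17); (92/17, -40/17) → (177/17, -23/17)
T4 reflect across y = 0: (175/17, -99/17) → (175/17, 99/17); (172/17, 76/17) → (172/17, -76/17); (177/17, -23/17) → (177/17, 23/17)
T5 rotate counter-clockwise with cos θ = -5/13, sin θ = 12/13: (175/17, 99/17) → (-2063/221, 1605/221); (172/17, -76/17) → (4/17, 188/17); (177/17, 23/17) → (-1161/221, 2009/221)
T6 scale by (3/2, 3/2): (-2063/221, 1605/221) → (-6189/442, 4815/442); (4/17, 188/17) → (6/17, 282/17); (-1161/221, 2009/221) → (-3483/442, 6027/442)

image vertices: (-6189/442, 4815/442), (6/17, 282/17), (-3483/442, 6027/442)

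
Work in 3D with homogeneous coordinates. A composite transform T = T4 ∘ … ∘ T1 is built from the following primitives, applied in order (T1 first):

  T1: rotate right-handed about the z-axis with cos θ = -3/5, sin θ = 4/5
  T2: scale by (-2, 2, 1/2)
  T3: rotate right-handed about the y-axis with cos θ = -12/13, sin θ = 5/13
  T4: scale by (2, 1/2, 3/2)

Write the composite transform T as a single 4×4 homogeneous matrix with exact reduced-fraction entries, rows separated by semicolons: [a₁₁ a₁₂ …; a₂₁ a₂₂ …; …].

T1 = [-3/5 -4/5 0 0; 4/5 -3/5 0 0; 0 0 1 0; 0 0 0 1]
T2·T1 = [6/5 8/5 0 0; 8/5 -6/5 0 0; 0 0 1/2 0; 0 0 0 1]
T3·…·T1 = [-72/65 -96/65 5/26 0; 8/5 -6/5 0 0; -6/13 -8/13 -6/13 0; 0 0 0 1]
T4·…·T1 = [-144/65 -192/65 5/13 0; 4/5 -3/5 0 0; -9/13 -12/13 -9/13 0; 0 0 0 1]

T = [-144/65 -192/65 5/13 0; 4/5 -3/5 0 0; -9/13 -12/13 -9/13 0; 0 0 0 1]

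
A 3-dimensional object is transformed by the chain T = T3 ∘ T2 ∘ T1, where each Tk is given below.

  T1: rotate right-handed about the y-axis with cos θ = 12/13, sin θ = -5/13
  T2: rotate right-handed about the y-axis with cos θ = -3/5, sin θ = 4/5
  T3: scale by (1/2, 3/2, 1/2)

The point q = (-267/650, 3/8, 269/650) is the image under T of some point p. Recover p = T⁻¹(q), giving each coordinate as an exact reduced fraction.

p = (-3/5, 1/4, -1)

T1 = [12/13 0 -5/13 0; 0 1 0 0; 5/13 0 12/13 0; 0 0 0 1]
T2·T1 = [-16/65 0 63/65 0; 0 1 0 0; -63/65 0 -16/65 0; 0 0 0 1]
T3·…·T1 = [-8/65 0 63/130 0; 0 3/2 0 0; -63/130 0 -8/65 0; 0 0 0 1]
det M = 3/8; M⁻¹ = [-32/65 0 -126/65 0; 0 2/3 0 0; 126/65 0 -32/65 0; 0 0 0 1]
M⁻¹ · (-267/650, 3/8, 269/650)ᵀ = (-3/5, 1/4, -1)ᵀ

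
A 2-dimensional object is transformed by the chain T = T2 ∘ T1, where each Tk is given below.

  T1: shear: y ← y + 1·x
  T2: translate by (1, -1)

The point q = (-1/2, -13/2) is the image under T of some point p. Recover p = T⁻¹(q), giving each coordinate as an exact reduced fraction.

T1 = [1 0 0; 1 1 0; 0 0 1]
T2·T1 = [1 0 1; 1 1 -1; 0 0 1]
det M = 1; M⁻¹ = [1 0 -1; -1 1 2; 0 0 1]
M⁻¹ · (-1/2, -13/2)ᵀ = (-3/2, -4)ᵀ

p = (-3/2, -4)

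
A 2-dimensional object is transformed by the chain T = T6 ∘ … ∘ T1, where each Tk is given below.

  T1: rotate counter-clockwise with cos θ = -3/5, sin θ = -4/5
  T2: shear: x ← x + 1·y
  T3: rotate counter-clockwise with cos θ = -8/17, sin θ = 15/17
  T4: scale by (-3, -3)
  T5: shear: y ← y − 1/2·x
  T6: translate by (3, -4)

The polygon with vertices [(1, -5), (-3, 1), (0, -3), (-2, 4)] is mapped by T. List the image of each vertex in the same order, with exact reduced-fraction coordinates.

image vertices: (462/85, 721/170), (1188/85, -3161/170), (588/85, -311/170), (507/85, -1372/85)

T1 rotate counter-clockwise with cos θ = -3/5, sin θ = -4/5: (1, -5) → (-23/5, 11/5); (-3, 1) → (13/5, 9/5); (0, -3) → (-12/5, 9/5); (-2, 4) → (22/5, -4/5)
T2 shear: x ← x + 1·y: (-23/5, 11/5) → (-12/5, 11/5); (13/5, 9/5) → (22/5, 9/5); (-12/5, 9/5) → (-3/5, 9/5); (22/5, -4/5) → (18/5, -4/5)
T3 rotate counter-clockwise with cos θ = -8/17, sin θ = 15/17: (-12/5, 11/5) → (-69/85, -268/85); (22/5, 9/5) → (-311/85, 258/85); (-3/5, 9/5) → (-111/85, -117/85); (18/5, -4/5) → (-84/85, 302/85)
T4 scale by (-3, -3): (-69/85, -268/85) → (207/85, 804/85); (-311/85, 258/85) → (933/85, -774/85); (-111/85, -117/85) → (333/85, 351/85); (-84/85, 302/85) → (252/85, -906/85)
T5 shear: y ← y − 1/2·x: (207/85, 804/85) → (207/85, 1401/170); (933/85, -774/85) → (933/85, -2481/170); (333/85, 351/85) → (333/85, 369/170); (252/85, -906/85) → (252/85, -1032/85)
T6 translate by (3, -4): (207/85, 1401/170) → (462/85, 721/170); (933/85, -2481/170) → (1188/85, -3161/170); (333/85, 369/170) → (588/85, -311/170); (252/85, -1032/85) → (507/85, -1372/85)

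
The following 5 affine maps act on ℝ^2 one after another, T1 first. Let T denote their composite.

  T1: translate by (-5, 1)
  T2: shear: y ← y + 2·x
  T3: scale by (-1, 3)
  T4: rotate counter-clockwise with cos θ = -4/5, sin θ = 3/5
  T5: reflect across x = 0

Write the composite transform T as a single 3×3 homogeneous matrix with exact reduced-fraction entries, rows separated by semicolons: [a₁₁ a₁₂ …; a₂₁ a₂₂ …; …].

T = [14/5 9/5 -61/5; -27/5 -12/5 123/5; 0 0 1]

T1 = [1 0 -5; 0 1 1; 0 0 1]
T2·T1 = [1 0 -5; 2 1 -9; 0 0 1]
T3·…·T1 = [-1 0 5; 6 3 -27; 0 0 1]
T4·…·T1 = [-14/5 -9/5 61/5; -27/5 -12/5 123/5; 0 0 1]
T5·…·T1 = [14/5 9/5 -61/5; -27/5 -12/5 123/5; 0 0 1]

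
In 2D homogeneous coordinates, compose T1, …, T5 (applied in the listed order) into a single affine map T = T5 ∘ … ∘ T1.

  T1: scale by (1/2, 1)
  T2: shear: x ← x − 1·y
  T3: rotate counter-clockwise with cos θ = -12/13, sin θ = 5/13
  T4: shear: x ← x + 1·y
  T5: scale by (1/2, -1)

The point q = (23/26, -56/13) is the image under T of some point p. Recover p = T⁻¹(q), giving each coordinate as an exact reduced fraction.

T1 = [1/2 0 0; 0 1 0; 0 0 1]
T2·T1 = [1/2 -1 0; 0 1 0; 0 0 1]
T3·…·T1 = [-6/13 7/13 0; 5/26 -17/13 0; 0 0 1]
T4·…·T1 = [-7/26 -10/13 0; 5/26 -17/13 0; 0 0 1]
T5·…·T1 = [-7/52 -5/13 0; -5/26 17/13 0; 0 0 1]
det M = -1/4; M⁻¹ = [-68/13 -20/13 0; -10/13 7/13 0; 0 0 1]
M⁻¹ · (23/26, -56/13)ᵀ = (2, -3)ᵀ

p = (2, -3)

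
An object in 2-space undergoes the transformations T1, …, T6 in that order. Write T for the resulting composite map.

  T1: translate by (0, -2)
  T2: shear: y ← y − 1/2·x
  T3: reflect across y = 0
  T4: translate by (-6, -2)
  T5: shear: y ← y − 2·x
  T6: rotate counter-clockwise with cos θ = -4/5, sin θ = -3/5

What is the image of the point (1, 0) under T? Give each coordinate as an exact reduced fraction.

T1 translate by (0, -2): (1, 0) → (1, -2)
T2 shear: y ← y − 1/2·x: (1, -2) → (1, -5/2)
T3 reflect across y = 0: (1, -5/2) → (1, 5/2)
T4 translate by (-6, -2): (1, 5/2) → (-5, 1/2)
T5 shear: y ← y − 2·x: (-5, 1/2) → (-5, 21/2)
T6 rotate counter-clockwise with cos θ = -4/5, sin θ = -3/5: (-5, 21/2) → (103/10, -27/5)

T(p) = (103/10, -27/5)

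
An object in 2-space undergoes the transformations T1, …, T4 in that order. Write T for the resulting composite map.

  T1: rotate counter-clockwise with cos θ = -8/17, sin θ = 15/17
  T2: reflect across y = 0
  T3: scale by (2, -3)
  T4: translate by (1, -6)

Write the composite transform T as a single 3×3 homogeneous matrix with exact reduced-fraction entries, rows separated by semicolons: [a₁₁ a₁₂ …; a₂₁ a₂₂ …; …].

T = [-16/17 -30/17 1; 45/17 -24/17 -6; 0 0 1]

T1 = [-8/17 -15/17 0; 15/17 -8/17 0; 0 0 1]
T2·T1 = [-8/17 -15/17 0; -15/17 8/17 0; 0 0 1]
T3·…·T1 = [-16/17 -30/17 0; 45/17 -24/17 0; 0 0 1]
T4·…·T1 = [-16/17 -30/17 1; 45/17 -24/17 -6; 0 0 1]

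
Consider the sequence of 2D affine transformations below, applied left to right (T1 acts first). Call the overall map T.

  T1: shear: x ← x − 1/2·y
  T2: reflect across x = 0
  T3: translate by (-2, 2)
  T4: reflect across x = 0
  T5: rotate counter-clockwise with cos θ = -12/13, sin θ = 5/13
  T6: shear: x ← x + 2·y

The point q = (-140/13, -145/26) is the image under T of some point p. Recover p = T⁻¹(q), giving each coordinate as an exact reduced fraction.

p = (-3, 3)

T1 = [1 -1/2 0; 0 1 0; 0 0 1]
T2·T1 = [-1 1/2 0; 0 1 0; 0 0 1]
T3·…·T1 = [-1 1/2 -2; 0 1 2; 0 0 1]
T4·…·T1 = [1 -1/2 2; 0 1 2; 0 0 1]
T5·…·T1 = [-12/13 1/13 -34/13; 5/13 -29/26 -14/13; 0 0 1]
T6·…·T1 = [-2/13 -28/13 -62/13; 5/13 -29/26 -14/13; 0 0 1]
det M = 1; M⁻¹ = [-29/26 28/13 -3; -5/13 -2/13 -2; 0 0 1]
M⁻¹ · (-140/13, -145/26)ᵀ = (-3, 3)ᵀ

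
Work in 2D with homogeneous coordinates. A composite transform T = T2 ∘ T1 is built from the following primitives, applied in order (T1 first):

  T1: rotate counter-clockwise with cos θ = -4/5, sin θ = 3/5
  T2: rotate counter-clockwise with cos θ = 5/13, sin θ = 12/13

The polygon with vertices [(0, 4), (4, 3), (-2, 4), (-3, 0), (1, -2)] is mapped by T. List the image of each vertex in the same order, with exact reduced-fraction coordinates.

T1 rotate counter-clockwise with cos θ = -4/5, sin θ = 3/5: (0, 4) → (-12/5, -16/5); (4, 3) → (-5, 0); (-2, 4) → (-4/5, -22/5); (-3, 0) → (12/5, -9/5); (1, -2) → (2/5, 11/5)
T2 rotate counter-clockwise with cos θ = 5/13, sin θ = 12/13: (-12/5, -16/5) → (132/65, -224/65); (-5, 0) → (-25/13, -60/13); (-4/5, -22/5) → (244/65, -158/65); (12/5, -9/5) → (168/65, 99/65); (2/5, 11/5) → (-122/65, 79/65)

image vertices: (132/65, -224/65), (-25/13, -60/13), (244/65, -158/65), (168/65, 99/65), (-122/65, 79/65)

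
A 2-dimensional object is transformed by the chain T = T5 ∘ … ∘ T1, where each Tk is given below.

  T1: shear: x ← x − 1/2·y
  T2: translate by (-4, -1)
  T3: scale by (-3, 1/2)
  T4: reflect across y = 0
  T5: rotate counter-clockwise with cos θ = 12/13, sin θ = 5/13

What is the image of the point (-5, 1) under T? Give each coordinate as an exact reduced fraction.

T(p) = (342/13, 285/26)

T1 shear: x ← x − 1/2·y: (-5, 1) → (-11/2, 1)
T2 translate by (-4, -1): (-11/2, 1) → (-19/2, 0)
T3 scale by (-3, 1/2): (-19/2, 0) → (57/2, 0)
T4 reflect across y = 0: (57/2, 0) → (57/2, 0)
T5 rotate counter-clockwise with cos θ = 12/13, sin θ = 5/13: (57/2, 0) → (342/13, 285/26)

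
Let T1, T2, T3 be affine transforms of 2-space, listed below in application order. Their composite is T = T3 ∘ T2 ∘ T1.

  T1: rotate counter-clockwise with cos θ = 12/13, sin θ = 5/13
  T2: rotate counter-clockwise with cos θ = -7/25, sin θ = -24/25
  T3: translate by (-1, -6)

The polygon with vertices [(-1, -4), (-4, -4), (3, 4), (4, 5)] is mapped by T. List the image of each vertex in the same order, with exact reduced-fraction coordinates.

T1 rotate counter-clockwise with cos θ = 12/13, sin θ = 5/13: (-1, -4) → (8/13, -53/13); (-4, -4) → (-28/13, -68/13); (3, 4) → (16/13, 63/13); (4, 5) → (23/13, 80/13)
T2 rotate counter-clockwise with cos θ = -7/25, sin θ = -24/25: (8/13, -53/13) → (-1328/325, 179/325); (-28/13, -68/13) → (-1436/325, 1148/325); (16/13, 63/13) → (56/13, -33/13); (23/13, 80/13) → (1759/325, -1112/325)
T3 translate by (-1, -6): (-1328/325, 179/325) → (-1653/325, -1771/325); (-1436/325, 1148/325) → (-1761/325, -802/325); (56/13, -33/13) → (43/13, -111/13); (1759/325, -1112/325) → (1434/325, -3062/325)

image vertices: (-1653/325, -1771/325), (-1761/325, -802/325), (43/13, -111/13), (1434/325, -3062/325)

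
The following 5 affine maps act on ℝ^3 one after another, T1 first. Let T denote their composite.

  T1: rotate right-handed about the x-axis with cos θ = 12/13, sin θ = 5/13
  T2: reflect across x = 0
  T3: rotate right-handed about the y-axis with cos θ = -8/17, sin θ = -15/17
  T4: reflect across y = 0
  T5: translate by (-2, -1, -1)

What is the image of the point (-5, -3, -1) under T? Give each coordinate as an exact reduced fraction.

T1 rotate right-handed about the x-axis with cos θ = 12/13, sin θ = 5/13: (-5, -3, -1) → (-5, -31/13, -27/13)
T2 reflect across x = 0: (-5, -31/13, -27/13) → (5, -31/13, -27/13)
T3 rotate right-handed about the y-axis with cos θ = -8/17, sin θ = -15/17: (5, -31/13, -27/13) → (-115/221, -31/13, 1191/221)
T4 reflect across y = 0: (-115/221, -31/13, 1191/221) → (-115/221, 31/13, 1191/221)
T5 translate by (-2, -1, -1): (-115/221, 31/13, 1191/221) → (-557/221, 18/13, 970/221)

T(p) = (-557/221, 18/13, 970/221)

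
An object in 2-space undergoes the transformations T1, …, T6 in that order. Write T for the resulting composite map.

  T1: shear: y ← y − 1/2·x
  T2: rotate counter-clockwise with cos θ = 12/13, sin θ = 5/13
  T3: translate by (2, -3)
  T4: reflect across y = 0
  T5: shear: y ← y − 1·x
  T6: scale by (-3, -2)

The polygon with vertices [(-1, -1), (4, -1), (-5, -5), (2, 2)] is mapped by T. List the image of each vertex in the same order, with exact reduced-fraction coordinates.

T1 shear: y ← y − 1/2·x: (-1, -1) → (-1, -1/2); (4, -1) → (4, -3); (-5, -5) → (-5, -5/2); (2, 2) → (2, 1)
T2 rotate counter-clockwise with cos θ = 12/13, sin θ = 5/13: (-1, -1/2) → (-19/26, -11/13); (4, -3) → (63/13, -16/13); (-5, -5/2) → (-95/26, -55/13); (2, 1) → (19/13, 22/13)
T3 translate by (2, -3): (-19/26, -11/13) → (33/26, -50/13); (63/13, -16/13) → (89/13, -55/13); (-95/26, -55/13) → (-43/26, -94/13); (19/13, 22/13) → (45/13, -17/13)
T4 reflect across y = 0: (33/26, -50/13) → (33/26, 50/13); (89/13, -55/13) → (89/13, 55/13); (-43/26, -94/13) → (-43/26, 94/13); (45/13, -17/13) → (45/13, 17/13)
T5 shear: y ← y − 1·x: (33/26, 50/13) → (33/26, 67/26); (89/13, 55/13) → (89/13, -34/13); (-43/26, 94/13) → (-43/26, 231/26); (45/13, 17/13) → (45/13, -28/13)
T6 scale by (-3, -2): (33/26, 67/26) → (-99/26, -67/13); (89/13, -34/13) → (-267/13, 68/13); (-43/26, 231/26) → (129/26, -231/13); (45/13, -28/13) → (-135/13, 56/13)

image vertices: (-99/26, -67/13), (-267/13, 68/13), (129/26, -231/13), (-135/13, 56/13)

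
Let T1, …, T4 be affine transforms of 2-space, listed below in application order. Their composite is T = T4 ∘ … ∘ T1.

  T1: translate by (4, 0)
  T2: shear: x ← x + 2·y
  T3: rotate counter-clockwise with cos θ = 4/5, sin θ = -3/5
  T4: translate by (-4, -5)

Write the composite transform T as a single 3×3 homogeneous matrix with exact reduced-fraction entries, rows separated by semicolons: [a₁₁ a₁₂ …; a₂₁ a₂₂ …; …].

T1 = [1 0 4; 0 1 0; 0 0 1]
T2·T1 = [1 2 4; 0 1 0; 0 0 1]
T3·…·T1 = [4/5 11/5 16/5; -3/5 -2/5 -12/5; 0 0 1]
T4·…·T1 = [4/5 11/5 -4/5; -3/5 -2/5 -37/5; 0 0 1]

T = [4/5 11/5 -4/5; -3/5 -2/5 -37/5; 0 0 1]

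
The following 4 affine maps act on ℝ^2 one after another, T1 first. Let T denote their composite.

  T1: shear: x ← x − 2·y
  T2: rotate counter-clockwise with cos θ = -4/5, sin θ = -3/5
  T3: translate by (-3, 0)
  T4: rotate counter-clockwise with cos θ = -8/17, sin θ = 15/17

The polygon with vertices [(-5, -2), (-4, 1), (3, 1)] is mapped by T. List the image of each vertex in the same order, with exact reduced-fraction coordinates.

image vertices: (-29/85, -343/85), (-18/5, 4/5), (233/85, -184/85)

T1 shear: x ← x − 2·y: (-5, -2) → (-1, -2); (-4, 1) → (-6, 1); (3, 1) → (1, 1)
T2 rotate counter-clockwise with cos θ = -4/5, sin θ = -3/5: (-1, -2) → (-2/5, 11/5); (-6, 1) → (27/5, 14/5); (1, 1) → (-1/5, -7/5)
T3 translate by (-3, 0): (-2/5, 11/5) → (-17/5, 11/5); (27/5, 14/5) → (12/5, 14/5); (-1/5, -7/5) → (-16/5, -7/5)
T4 rotate counter-clockwise with cos θ = -8/17, sin θ = 15/17: (-17/5, 11/5) → (-29/85, -343/85); (12/5, 14/5) → (-18/5, 4/5); (-16/5, -7/5) → (233/85, -184/85)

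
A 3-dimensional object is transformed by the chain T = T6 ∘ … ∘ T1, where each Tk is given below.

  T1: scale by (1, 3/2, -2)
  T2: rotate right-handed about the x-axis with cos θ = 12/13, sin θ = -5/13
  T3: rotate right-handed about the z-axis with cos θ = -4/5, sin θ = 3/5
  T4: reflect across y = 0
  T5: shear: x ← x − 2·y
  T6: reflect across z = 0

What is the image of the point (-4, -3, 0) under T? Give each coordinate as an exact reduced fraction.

T(p) = (98/13, -12/13, -45/26)

T1 scale by (1, 3/2, -2): (-4, -3, 0) → (-4, -9/2, 0)
T2 rotate right-handed about the x-axis with cos θ = 12/13, sin θ = -5/13: (-4, -9/2, 0) → (-4, -54/13, 45/26)
T3 rotate right-handed about the z-axis with cos θ = -4/5, sin θ = 3/5: (-4, -54/13, 45/26) → (74/13, 12/13, 45/26)
T4 reflect across y = 0: (74/13, 12/13, 45/26) → (74/13, -12/13, 45/26)
T5 shear: x ← x − 2·y: (74/13, -12/13, 45/26) → (98/13, -12/13, 45/26)
T6 reflect across z = 0: (98/13, -12/13, 45/26) → (98/13, -12/13, -45/26)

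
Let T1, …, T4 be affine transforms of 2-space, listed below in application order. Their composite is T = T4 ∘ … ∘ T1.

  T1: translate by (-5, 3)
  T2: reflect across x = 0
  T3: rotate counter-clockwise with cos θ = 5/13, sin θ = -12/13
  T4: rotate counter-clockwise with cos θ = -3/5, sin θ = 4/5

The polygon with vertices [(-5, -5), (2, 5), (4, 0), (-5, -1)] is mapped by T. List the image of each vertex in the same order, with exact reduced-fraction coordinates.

image vertices: (34/5, 38/5), (-349/65, 432/65), (-27/13, 31/13), (218/65, 626/65)

T1 translate by (-5, 3): (-5, -5) → (-10, -2); (2, 5) → (-3, 8); (4, 0) → (-1, 3); (-5, -1) → (-10, 2)
T2 reflect across x = 0: (-10, -2) → (10, -2); (-3, 8) → (3, 8); (-1, 3) → (1, 3); (-10, 2) → (10, 2)
T3 rotate counter-clockwise with cos θ = 5/13, sin θ = -12/13: (10, -2) → (2, -10); (3, 8) → (111/13, 4/13); (1, 3) → (41/13, 3/13); (10, 2) → (74/13, -110/13)
T4 rotate counter-clockwise with cos θ = -3/5, sin θ = 4/5: (2, -10) → (34/5, 38/5); (111/13, 4/13) → (-349/65, 432/65); (41/13, 3/13) → (-27/13, 31/13); (74/13, -110/13) → (218/65, 626/65)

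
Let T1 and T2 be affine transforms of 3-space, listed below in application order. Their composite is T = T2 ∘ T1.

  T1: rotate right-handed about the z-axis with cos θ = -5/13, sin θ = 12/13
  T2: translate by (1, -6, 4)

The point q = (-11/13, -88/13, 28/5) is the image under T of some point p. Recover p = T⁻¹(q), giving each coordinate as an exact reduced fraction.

T1 = [-5/13 -12/13 0 0; 12/13 -5/13 0 0; 0 0 1 0; 0 0 0 1]
T2·T1 = [-5/13 -12/13 0 1; 12/13 -5/13 0 -6; 0 0 1 4; 0 0 0 1]
det M = 1; M⁻¹ = [-5/13 12/13 0 77/13; -12/13 -5/13 0 -18/13; 0 0 1 -4; 0 0 0 1]
M⁻¹ · (-11/13, -88/13, 28/5)ᵀ = (0, 2, 8/5)ᵀ

p = (0, 2, 8/5)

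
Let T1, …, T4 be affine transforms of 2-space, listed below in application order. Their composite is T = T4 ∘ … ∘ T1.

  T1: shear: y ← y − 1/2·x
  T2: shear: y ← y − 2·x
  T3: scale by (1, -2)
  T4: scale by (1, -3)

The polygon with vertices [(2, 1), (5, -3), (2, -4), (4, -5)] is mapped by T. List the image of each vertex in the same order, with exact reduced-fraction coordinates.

T1 shear: y ← y − 1/2·x: (2, 1) → (2, 0); (5, -3) → (5, -11/2); (2, -4) → (2, -5); (4, -5) → (4, -7)
T2 shear: y ← y − 2·x: (2, 0) → (2, -4); (5, -11/2) → (5, -31/2); (2, -5) → (2, -9); (4, -7) → (4, -15)
T3 scale by (1, -2): (2, -4) → (2, 8); (5, -31/2) → (5, 31); (2, -9) → (2, 18); (4, -15) → (4, 30)
T4 scale by (1, -3): (2, 8) → (2, -24); (5, 31) → (5, -93); (2, 18) → (2, -54); (4, 30) → (4, -90)

image vertices: (2, -24), (5, -93), (2, -54), (4, -90)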